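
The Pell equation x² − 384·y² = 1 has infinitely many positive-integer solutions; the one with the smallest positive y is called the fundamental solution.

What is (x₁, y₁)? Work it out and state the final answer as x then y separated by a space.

4801 245

√384 → a₀=19, period (1,1,2,9,2,1,1,38); ℓ=8 even so k=7
step 0: (19, 1)  from 19·(1,0) + (0,1)
step 1: (20, 1)  from 1·(19,1) + (1,0)
step 2: (39, 2)  from 1·(20,1) + (19,1)
…
step 4: (921, 47)  from 9·(98,5) + (39,2)
…
step 6: (2861, 146)  from 1·(1940,99) + (921,47)
step 7: (4801, 245)  from 1·(2861,146) + (1940,99)
→ (4801, 245).  Check: 4801²=23049601, 384·245²=23049600, difference 1.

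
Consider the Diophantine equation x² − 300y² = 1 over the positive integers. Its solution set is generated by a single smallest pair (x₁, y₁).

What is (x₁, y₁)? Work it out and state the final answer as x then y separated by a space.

√300 → a₀=17, period (3,8,3,34); ℓ=4 even so k=3
a_0=17:  p_0=17·1+0=17,  q_0=17·0+1=1
…
a_2=8:  p_2=8·52+17=433,  q_2=8·3+1=25
a_3=3:  p_3=3·433+52=1351,  q_3=3·25+3=78
fundamental: x₁=1351, y₁=78  (since 1825201 − 300·6084 = 1)

1351 78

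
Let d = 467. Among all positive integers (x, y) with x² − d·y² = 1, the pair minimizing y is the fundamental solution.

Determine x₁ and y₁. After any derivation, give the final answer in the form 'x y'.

1625626 75225

[21; 1,1,1,1,3,…,1,1,42] for √467; ℓ=14 ⇒ convergent index 13
k=0  a_k=21  p_k/q_k = 21/1
…
k=2  a_k=1  p_k/q_k = 43/2
k=3  a_k=1  p_k/q_k = 65/3
…
k=8  a_k=3  p_k/q_k = 82767/3830
…
k=12  a_k=1  p_k/q_k = 991929/45901
k=13  a_k=1  p_k/q_k = 1625626/75225
(x₁, y₁) = (1625626, 75225);  1625626² − 467·75225² = 1 ✓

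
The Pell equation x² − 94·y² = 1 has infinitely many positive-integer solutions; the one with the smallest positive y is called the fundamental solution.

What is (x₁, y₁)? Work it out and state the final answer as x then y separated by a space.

[9; 1,2,3,1,1,…,2,1,18] for √94; ℓ=16 ⇒ convergent index 15
a_0=9:  p_0=9·1+0=9,  q_0=9·0+1=1
a_1=1:  p_1=1·9+1=10,  q_1=1·1+0=1
a_2=2:  p_2=2·10+9=29,  q_2=2·1+1=3
a_3=3:  p_3=3·29+10=97,  q_3=3·3+1=10
a_4=1:  p_4=1·97+29=126,  q_4=1·10+3=13
a_5=1:  p_5=1·126+97=223,  q_5=1·13+10=23
…
a_7=1:  p_7=1·1241+223=1464,  q_7=1·128+23=151
a_8=8:  p_8=8·1464+1241=12953,  q_8=8·151+128=1336
…
a_11=1:  p_11=1·85038+14417=99455,  q_11=1·8771+1487=10258
a_12=1:  p_12=1·99455+85038=184493,  q_12=1·10258+8771=19029
a_13=3:  p_13=3·184493+99455=652934,  q_13=3·19029+10258=67345
a_14=2:  p_14=2·652934+184493=1490361,  q_14=2·67345+19029=153719
a_15=1:  p_15=1·1490361+652934=2143295,  q_15=1·153719+67345=221064
(x₁, y₁) = (2143295, 221064);  2143295² − 94·221064² = 1 ✓

2143295 221064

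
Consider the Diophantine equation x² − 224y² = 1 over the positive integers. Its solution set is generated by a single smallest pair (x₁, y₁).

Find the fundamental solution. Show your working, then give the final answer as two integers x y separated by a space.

15 1

d=224: √d = [14; 1,28] (ℓ=2, even), read p_1/q_1
a_0=14:  p_0=14·1+0=14,  q_0=14·0+1=1
a_1=1:  p_1=1·14+1=15,  q_1=1·1+0=1
fundamental: x₁=15, y₁=1  (since 225 − 224·1 = 1)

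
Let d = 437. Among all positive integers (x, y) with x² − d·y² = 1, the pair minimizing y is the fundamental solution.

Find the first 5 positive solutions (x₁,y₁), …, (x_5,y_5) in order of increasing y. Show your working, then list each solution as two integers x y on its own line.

[20; 1,9,2,9,1,40] for √437; ℓ=6 ⇒ convergent index 5
a_0=20:  p_0=20·1+0=20,  q_0=20·0+1=1
…
a_2=9:  p_2=9·21+20=209,  q_2=9·1+1=10
a_3=2:  p_3=2·209+21=439,  q_3=2·10+1=21
a_4=9:  p_4=9·439+209=4160,  q_4=9·21+10=199
a_5=1:  p_5=1·4160+439=4599,  q_5=1·199+21=220
fundamental: x₁=4599, y₁=220  (since 21150801 − 437·48400 = 1)
(4599+220√437)^2 = 42301601 + 2023560√437
(4599+220√437)^3 = 389090121399 + 18612704660√437
(4599+220√437)^4 = 3578850894326401 + 171199655439120√437
(4599+220√437)^5 = 32918270136924114999 + 1574694412116321100√437

4599 220
42301601 2023560
389090121399 18612704660
3578850894326401 171199655439120
32918270136924114999 1574694412116321100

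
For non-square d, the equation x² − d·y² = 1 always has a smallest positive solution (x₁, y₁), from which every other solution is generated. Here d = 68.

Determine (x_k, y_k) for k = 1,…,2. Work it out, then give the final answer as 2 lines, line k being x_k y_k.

33 4
2177 264

√68 → a₀=8, period (4,16); ℓ=2 even so k=1
a_0=8:  p_0=8·1+0=8,  q_0=8·0+1=1
a_1=4:  p_1=4·8+1=33,  q_1=4·1+0=4
→ (33, 4).  Check: 33²=1089, 68·4²=1088, difference 1.
(33+4√68)^2 = 2177 + 264√68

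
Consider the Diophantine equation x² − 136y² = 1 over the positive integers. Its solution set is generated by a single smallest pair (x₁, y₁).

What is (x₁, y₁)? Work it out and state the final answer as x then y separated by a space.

√136 = [11; 1,1,1,22, …], period ℓ=4 (even) → k=3
i=0: a=11 ⇒ p=11, q=1
…
i=2: a=1 ⇒ p=23, q=2
i=3: a=1 ⇒ p=35, q=3
(x₁, y₁) = (35, 3);  35² − 136·3² = 1 ✓

35 3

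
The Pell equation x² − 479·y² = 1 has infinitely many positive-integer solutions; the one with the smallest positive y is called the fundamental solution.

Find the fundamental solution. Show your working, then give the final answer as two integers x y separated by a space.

d=479: √d = [21; 1,7,1,3,2,21,2,3,1,7,1,42] (ℓ=12, even), read p_11/q_11
k=0  a_k=21  p_k/q_k = 21/1
k=1  a_k=1  p_k/q_k = 22/1
k=2  a_k=7  p_k/q_k = 175/8
k=3  a_k=1  p_k/q_k = 197/9
k=4  a_k=3  p_k/q_k = 766/35
k=5  a_k=2  p_k/q_k = 1729/79
k=6  a_k=21  p_k/q_k = 37075/1694
k=7  a_k=2  p_k/q_k = 75879/3467
k=8  a_k=3  p_k/q_k = 264712/12095
k=9  a_k=1  p_k/q_k = 340591/15562
k=10  a_k=7  p_k/q_k = 2648849/121029
k=11  a_k=1  p_k/q_k = 2989440/136591
→ (2989440, 136591).  Check: 2989440²=8936751513600, 479·136591²=8936751513599, difference 1.

2989440 136591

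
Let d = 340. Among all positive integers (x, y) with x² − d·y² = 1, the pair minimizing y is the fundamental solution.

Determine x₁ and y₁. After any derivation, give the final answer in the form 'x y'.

285769 15498

d=340: √d = [18; 2,3,1,1,1,…,3,2,36] (ℓ=14, even), read p_13/q_13
a_0=18:  p_0=18·1+0=18,  q_0=18·0+1=1
…
a_2=3:  p_2=3·37+18=129,  q_2=3·2+1=7
…
a_4=1:  p_4=1·166+129=295,  q_4=1·9+7=16
…
a_6=1:  p_6=1·461+295=756,  q_6=1·25+16=41
…
a_8=1:  p_8=1·6509+756=7265,  q_8=1·353+41=394
…
a_10=1:  p_10=1·13774+7265=21039,  q_10=1·747+394=1141
a_11=1:  p_11=1·21039+13774=34813,  q_11=1·1141+747=1888
a_12=3:  p_12=3·34813+21039=125478,  q_12=3·1888+1141=6805
a_13=2:  p_13=2·125478+34813=285769,  q_13=2·6805+1888=15498
fundamental: x₁=285769, y₁=15498  (since 81663921361 − 340·240188004 = 1)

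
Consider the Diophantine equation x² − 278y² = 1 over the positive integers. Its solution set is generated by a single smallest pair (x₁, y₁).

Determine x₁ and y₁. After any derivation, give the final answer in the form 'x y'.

2501 150

[16; 1,2,16,2,1,32] for √278; ℓ=6 ⇒ convergent index 5
a_0=16:  p_0=16·1+0=16,  q_0=16·0+1=1
…
a_4=2:  p_4=2·817+50=1684,  q_4=2·49+3=101
a_5=1:  p_5=1·1684+817=2501,  q_5=1·101+49=150
→ (2501, 150).  Check: 2501²=6255001, 278·150²=6255000, difference 1.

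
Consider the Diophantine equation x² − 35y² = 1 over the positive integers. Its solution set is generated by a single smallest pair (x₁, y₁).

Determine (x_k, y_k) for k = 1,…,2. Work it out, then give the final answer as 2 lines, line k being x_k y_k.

6 1
71 12

[5; 1,10] for √35; ℓ=2 ⇒ convergent index 1
step 0: (5, 1)  from 5·(1,0) + (0,1)
step 1: (6, 1)  from 1·(5,1) + (1,0)
fundamental: x₁=6, y₁=1  (since 36 − 35·1 = 1)
k=2:  x_2 = 6·6+35·1·1 = 71,  y_2 = 6·1+1·6 = 12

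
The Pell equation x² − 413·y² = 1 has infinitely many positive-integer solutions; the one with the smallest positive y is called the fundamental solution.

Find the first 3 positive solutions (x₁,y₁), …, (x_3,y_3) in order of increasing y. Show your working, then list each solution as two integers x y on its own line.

113399 5580
25718666401 1265532840
5832942102300599 287020317040740

d=413: √d = [20; 3,9,1,4,1,9,3,40] (ℓ=8, even), read p_7/q_7
i=0: a=20 ⇒ p=20, q=1
…
i=2: a=9 ⇒ p=569, q=28
i=3: a=1 ⇒ p=630, q=31
…
i=6: a=9 ⇒ p=36560, q=1799
i=7: a=3 ⇒ p=113399, q=5580
fundamental: x₁=113399, y₁=5580  (since 12859333201 − 413·31136400 = 1)
k=2:  x_2 = 113399·113399+413·5580·5580 = 25718666401,  y_2 = 113399·5580+5580·113399 = 1265532840
k=3:  x_3 = 113399·25718666401+413·5580·1265532840 = 5832942102300599,  y_3 = 113399·1265532840+5580·25718666401 = 287020317040740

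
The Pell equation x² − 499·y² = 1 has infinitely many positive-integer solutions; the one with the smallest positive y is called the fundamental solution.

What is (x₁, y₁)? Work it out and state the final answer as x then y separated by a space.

√499 = [22; 2,1,21,1,2,44, …], period ℓ=6 (even) → k=5
a_0=22:  p_0=22·1+0=22,  q_0=22·0+1=1
a_1=2:  p_1=2·22+1=45,  q_1=2·1+0=2
…
a_4=1:  p_4=1·1452+67=1519,  q_4=1·65+3=68
a_5=2:  p_5=2·1519+1452=4490,  q_5=2·68+65=201
fundamental: x₁=4490, y₁=201  (since 20160100 − 499·40401 = 1)

4490 201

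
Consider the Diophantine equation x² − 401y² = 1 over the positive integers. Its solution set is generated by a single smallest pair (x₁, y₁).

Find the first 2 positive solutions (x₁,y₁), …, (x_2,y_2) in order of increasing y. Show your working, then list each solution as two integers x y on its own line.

801 40
1283201 64080

√401 = [20; 40, …], period ℓ=1 (odd) → k=1
i=0: a=20 ⇒ p=20, q=1
i=1: a=40 ⇒ p=801, q=40
→ (801, 40).  Check: 801²=641601, 401·40²=641600, difference 1.
n=2: (801,40)∘(801,40) = (801·801+401·40·40, 801·40+40·801) = (1283201,64080)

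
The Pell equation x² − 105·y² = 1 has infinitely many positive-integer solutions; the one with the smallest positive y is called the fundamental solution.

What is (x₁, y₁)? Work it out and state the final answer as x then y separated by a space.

[10; 4,20] for √105; ℓ=2 ⇒ convergent index 1
i=0: a=10 ⇒ p=10, q=1
i=1: a=4 ⇒ p=41, q=4
(x₁, y₁) = (41, 4);  41² − 105·4² = 1 ✓

41 4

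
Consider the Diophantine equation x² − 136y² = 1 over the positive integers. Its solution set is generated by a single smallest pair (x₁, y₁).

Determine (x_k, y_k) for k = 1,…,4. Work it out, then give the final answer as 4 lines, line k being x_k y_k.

d=136: √d = [11; 1,1,1,22] (ℓ=4, even), read p_3/q_3
a_0=11:  p_0=11·1+0=11,  q_0=11·0+1=1
…
a_2=1:  p_2=1·12+11=23,  q_2=1·1+1=2
a_3=1:  p_3=1·23+12=35,  q_3=1·2+1=3
→ (35, 3).  Check: 35²=1225, 136·3²=1224, difference 1.
n=2: (35,3)∘(35,3) = (35·35+136·3·3, 35·3+3·35) = (2449,210)
n=3: (2449,210)∘(35,3) = (35·2449+136·3·210, 35·210+3·2449) = (171395,14697)
n=4: (171395,14697)∘(35,3) = (35·171395+136·3·14697, 35·14697+3·171395) = (11995201,1028580)

35 3
2449 210
171395 14697
11995201 1028580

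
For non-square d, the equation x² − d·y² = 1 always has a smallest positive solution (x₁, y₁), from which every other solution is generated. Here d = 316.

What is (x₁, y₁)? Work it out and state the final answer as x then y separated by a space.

[17; 1,3,2,8,2,3,1,34] for √316; ℓ=8 ⇒ convergent index 7
a_0=17:  p_0=17·1+0=17,  q_0=17·0+1=1
a_1=1:  p_1=1·17+1=18,  q_1=1·1+0=1
…
a_3=2:  p_3=2·71+18=160,  q_3=2·4+1=9
a_4=8:  p_4=8·160+71=1351,  q_4=8·9+4=76
a_5=2:  p_5=2·1351+160=2862,  q_5=2·76+9=161
a_6=3:  p_6=3·2862+1351=9937,  q_6=3·161+76=559
a_7=1:  p_7=1·9937+2862=12799,  q_7=1·559+161=720
(x₁, y₁) = (12799, 720);  12799² − 316·720² = 1 ✓

12799 720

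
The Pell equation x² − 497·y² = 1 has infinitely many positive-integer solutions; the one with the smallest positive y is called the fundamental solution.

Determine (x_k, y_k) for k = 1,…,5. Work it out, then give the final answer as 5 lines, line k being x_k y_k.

1201887 53912
2889064721537 129592263888
6944658661946678751 311510514535059400
16693389930459326703284737 748800875565868281911712
40127136686692992928199618718687 1799948075862157952969508541688

√497 = [22; 3,2,2,5,6,5,2,2,3,44, …], period ℓ=10 (even) → k=9
step 0: (22, 1)  from 22·(1,0) + (0,1)
…
step 8: (352750, 15823)  from 2·(143637,6443) + (65476,2937)
step 9: (1201887, 53912)  from 3·(352750,15823) + (143637,6443)
(x₁, y₁) = (1201887, 53912);  1201887² − 497·53912² = 1 ✓
(1201887+53912√497)^2 = 2889064721537 + 129592263888√497
(1201887+53912√497)^3 = 6944658661946678751 + 311510514535059400√497
(1201887+53912√497)^4 = 16693389930459326703284737 + 748800875565868281911712√497
(1201887+53912√497)^5 = 40127136686692992928199618718687 + 1799948075862157952969508541688√497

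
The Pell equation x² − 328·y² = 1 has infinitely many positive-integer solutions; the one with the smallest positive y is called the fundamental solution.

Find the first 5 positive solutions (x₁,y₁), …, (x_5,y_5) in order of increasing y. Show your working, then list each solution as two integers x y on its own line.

163 9
53137 2934
17322499 956475
5647081537 311807916
1840931258563 101648424141

[18; 9,36] for √328; ℓ=2 ⇒ convergent index 1
a_0=18:  p_0=18·1+0=18,  q_0=18·0+1=1
a_1=9:  p_1=9·18+1=163,  q_1=9·1+0=9
fundamental: x₁=163, y₁=9  (since 26569 − 328·81 = 1)
(x_2, y_2) = (163·163 + 328·9·9, 163·9 + 9·163) = (53137, 2934)
(x_3, y_3) = (163·53137 + 328·9·2934, 163·2934 + 9·53137) = (17322499, 956475)
(x_4, y_4) = (163·17322499 + 328·9·956475, 163·956475 + 9·17322499) = (5647081537, 311807916)
(x_5, y_5) = (163·5647081537 + 328·9·311807916, 163·311807916 + 9·5647081537) = (1840931258563, 101648424141)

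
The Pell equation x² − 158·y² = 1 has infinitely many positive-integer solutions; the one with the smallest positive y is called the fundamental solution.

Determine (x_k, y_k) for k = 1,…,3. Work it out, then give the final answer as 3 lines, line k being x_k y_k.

7743 616
119908097 9539376
1856896782399 147726776120

√158 → a₀=12, period (1,1,3,12,3,1,1,24); ℓ=8 even so k=7
step 0: (12, 1)  from 12·(1,0) + (0,1)
…
step 3: (88, 7)  from 3·(25,2) + (13,1)
step 4: (1081, 86)  from 12·(88,7) + (25,2)
…
step 6: (4412, 351)  from 1·(3331,265) + (1081,86)
step 7: (7743, 616)  from 1·(4412,351) + (3331,265)
(x₁, y₁) = (7743, 616);  7743² − 158·616² = 1 ✓
k=2:  x_2 = 7743·7743+158·616·616 = 119908097,  y_2 = 7743·616+616·7743 = 9539376
k=3:  x_3 = 7743·119908097+158·616·9539376 = 1856896782399,  y_3 = 7743·9539376+616·119908097 = 147726776120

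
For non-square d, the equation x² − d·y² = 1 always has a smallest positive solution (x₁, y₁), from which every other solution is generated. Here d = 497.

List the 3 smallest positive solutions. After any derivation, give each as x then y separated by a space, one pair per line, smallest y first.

√497 = [22; 3,2,2,5,6,5,2,2,3,44, …], period ℓ=10 (even) → k=9
step 0: (22, 1)  from 22·(1,0) + (0,1)
…
step 2: (156, 7)  from 2·(67,3) + (22,1)
step 3: (379, 17)  from 2·(156,7) + (67,3)
step 4: (2051, 92)  from 5·(379,17) + (156,7)
step 5: (12685, 569)  from 6·(2051,92) + (379,17)
…
step 7: (143637, 6443)  from 2·(65476,2937) + (12685,569)
step 8: (352750, 15823)  from 2·(143637,6443) + (65476,2937)
step 9: (1201887, 53912)  from 3·(352750,15823) + (143637,6443)
(x₁, y₁) = (1201887, 53912);  1201887² − 497·53912² = 1 ✓
k=2:  x_2 = 1201887·1201887+497·53912·53912 = 2889064721537,  y_2 = 1201887·53912+53912·1201887 = 129592263888
k=3:  x_3 = 1201887·2889064721537+497·53912·129592263888 = 6944658661946678751,  y_3 = 1201887·129592263888+53912·2889064721537 = 311510514535059400

1201887 53912
2889064721537 129592263888
6944658661946678751 311510514535059400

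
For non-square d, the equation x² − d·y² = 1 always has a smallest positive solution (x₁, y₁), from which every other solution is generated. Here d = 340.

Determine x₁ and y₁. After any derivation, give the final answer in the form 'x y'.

285769 15498

d=340: √d = [18; 2,3,1,1,1,…,3,2,36] (ℓ=14, even), read p_13/q_13
step 0: (18, 1)  from 18·(1,0) + (0,1)
step 1: (37, 2)  from 2·(18,1) + (1,0)
…
step 3: (166, 9)  from 1·(129,7) + (37,2)
step 4: (295, 16)  from 1·(166,9) + (129,7)
step 5: (461, 25)  from 1·(295,16) + (166,9)
…
step 7: (6509, 353)  from 8·(756,41) + (461,25)
step 8: (7265, 394)  from 1·(6509,353) + (756,41)
…
step 10: (21039, 1141)  from 1·(13774,747) + (7265,394)
…
step 12: (125478, 6805)  from 3·(34813,1888) + (21039,1141)
step 13: (285769, 15498)  from 2·(125478,6805) + (34813,1888)
→ (285769, 15498).  Check: 285769²=81663921361, 340·15498²=81663921360, difference 1.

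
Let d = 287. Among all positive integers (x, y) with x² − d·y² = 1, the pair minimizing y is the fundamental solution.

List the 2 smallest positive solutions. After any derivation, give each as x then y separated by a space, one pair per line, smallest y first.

288 17
165887 9792

√287 = [16; 1,15,1,32, …], period ℓ=4 (even) → k=3
a_0=16:  p_0=16·1+0=16,  q_0=16·0+1=1
…
a_2=15:  p_2=15·17+16=271,  q_2=15·1+1=16
a_3=1:  p_3=1·271+17=288,  q_3=1·16+1=17
fundamental: x₁=288, y₁=17  (since 82944 − 287·289 = 1)
(x_2, y_2) = (288·288 + 287·17·17, 288·17 + 17·288) = (165887, 9792)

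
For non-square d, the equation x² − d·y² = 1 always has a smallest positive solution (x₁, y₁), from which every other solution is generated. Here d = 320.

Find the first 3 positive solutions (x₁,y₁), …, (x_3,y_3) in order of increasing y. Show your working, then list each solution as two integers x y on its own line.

√320 → a₀=17, period (1,7,1,34); ℓ=4 even so k=3
i=0: a=17 ⇒ p=17, q=1
i=1: a=1 ⇒ p=18, q=1
i=2: a=7 ⇒ p=143, q=8
i=3: a=1 ⇒ p=161, q=9
(x₁, y₁) = (161, 9);  161² − 320·9² = 1 ✓
(x_2, y_2) = (161·161 + 320·9·9, 161·9 + 9·161) = (51841, 2898)
(x_3, y_3) = (161·51841 + 320·9·2898, 161·2898 + 9·51841) = (16692641, 933147)

161 9
51841 2898
16692641 933147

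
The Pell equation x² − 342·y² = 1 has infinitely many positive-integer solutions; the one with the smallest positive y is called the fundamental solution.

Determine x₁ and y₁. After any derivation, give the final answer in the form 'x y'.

√342 = [18; 2,36, …], period ℓ=2 (even) → k=1
step 0: (18, 1)  from 18·(1,0) + (0,1)
step 1: (37, 2)  from 2·(18,1) + (1,0)
→ (37, 2).  Check: 37²=1369, 342·2²=1368, difference 1.

37 2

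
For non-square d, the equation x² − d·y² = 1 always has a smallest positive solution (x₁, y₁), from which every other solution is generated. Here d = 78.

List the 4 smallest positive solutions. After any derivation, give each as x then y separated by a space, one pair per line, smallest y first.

53 6
5617 636
595349 67410
63101377 7144824

d=78: √d = [8; 1,4,1,16] (ℓ=4, even), read p_3/q_3
a_0=8:  p_0=8·1+0=8,  q_0=8·0+1=1
a_1=1:  p_1=1·8+1=9,  q_1=1·1+0=1
a_2=4:  p_2=4·9+8=44,  q_2=4·1+1=5
a_3=1:  p_3=1·44+9=53,  q_3=1·5+1=6
(x₁, y₁) = (53, 6);  53² − 78·6² = 1 ✓
k=2:  x_2 = 53·53+78·6·6 = 5617,  y_2 = 53·6+6·53 = 636
k=3:  x_3 = 53·5617+78·6·636 = 595349,  y_3 = 53·636+6·5617 = 67410
k=4:  x_4 = 53·595349+78·6·67410 = 63101377,  y_4 = 53·67410+6·595349 = 7144824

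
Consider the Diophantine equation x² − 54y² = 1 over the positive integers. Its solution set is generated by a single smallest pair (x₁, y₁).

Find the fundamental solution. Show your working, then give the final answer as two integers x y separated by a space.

485 66

[7; 2,1,6,1,2,14] for √54; ℓ=6 ⇒ convergent index 5
a_0=7:  p_0=7·1+0=7,  q_0=7·0+1=1
a_1=2:  p_1=2·7+1=15,  q_1=2·1+0=2
a_2=1:  p_2=1·15+7=22,  q_2=1·2+1=3
a_3=6:  p_3=6·22+15=147,  q_3=6·3+2=20
a_4=1:  p_4=1·147+22=169,  q_4=1·20+3=23
a_5=2:  p_5=2·169+147=485,  q_5=2·23+20=66
(x₁, y₁) = (485, 66);  485² − 54·66² = 1 ✓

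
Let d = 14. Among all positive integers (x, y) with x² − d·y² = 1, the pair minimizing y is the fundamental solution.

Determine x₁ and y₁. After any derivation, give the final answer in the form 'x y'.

√14 → a₀=3, period (1,2,1,6); ℓ=4 even so k=3
step 0: (3, 1)  from 3·(1,0) + (0,1)
step 1: (4, 1)  from 1·(3,1) + (1,0)
step 2: (11, 3)  from 2·(4,1) + (3,1)
step 3: (15, 4)  from 1·(11,3) + (4,1)
(x₁, y₁) = (15, 4);  15² − 14·4² = 1 ✓

15 4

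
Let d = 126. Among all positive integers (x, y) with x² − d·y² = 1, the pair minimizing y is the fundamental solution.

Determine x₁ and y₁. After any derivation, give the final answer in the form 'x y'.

[11; 4,2,4,22] for √126; ℓ=4 ⇒ convergent index 3
i=0: a=11 ⇒ p=11, q=1
…
i=2: a=2 ⇒ p=101, q=9
i=3: a=4 ⇒ p=449, q=40
fundamental: x₁=449, y₁=40  (since 201601 − 126·1600 = 1)

449 40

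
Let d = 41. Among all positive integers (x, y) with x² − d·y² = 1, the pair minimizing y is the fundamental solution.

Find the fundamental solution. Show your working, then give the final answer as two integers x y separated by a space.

d=41: √d = [6; 2,2,12] (ℓ=3, odd), read p_5/q_5
i=0: a=6 ⇒ p=6, q=1
i=1: a=2 ⇒ p=13, q=2
i=2: a=2 ⇒ p=32, q=5
…
i=4: a=2 ⇒ p=826, q=129
i=5: a=2 ⇒ p=2049, q=320
fundamental: x₁=2049, y₁=320  (since 4198401 − 41·102400 = 1)

2049 320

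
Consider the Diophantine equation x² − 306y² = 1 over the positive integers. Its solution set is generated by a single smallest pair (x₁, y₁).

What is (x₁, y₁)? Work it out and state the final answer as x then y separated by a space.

[17; 2,34] for √306; ℓ=2 ⇒ convergent index 1
i=0: a=17 ⇒ p=17, q=1
i=1: a=2 ⇒ p=35, q=2
(x₁, y₁) = (35, 2);  35² − 306·2² = 1 ✓

35 2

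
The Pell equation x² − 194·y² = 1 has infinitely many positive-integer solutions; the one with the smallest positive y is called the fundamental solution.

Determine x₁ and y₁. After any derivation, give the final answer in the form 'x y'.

√194 → a₀=13, period (1,12,1,26); ℓ=4 even so k=3
k=0  a_k=13  p_k/q_k = 13/1
k=1  a_k=1  p_k/q_k = 14/1
k=2  a_k=12  p_k/q_k = 181/13
k=3  a_k=1  p_k/q_k = 195/14
(x₁, y₁) = (195, 14);  195² − 194·14² = 1 ✓

195 14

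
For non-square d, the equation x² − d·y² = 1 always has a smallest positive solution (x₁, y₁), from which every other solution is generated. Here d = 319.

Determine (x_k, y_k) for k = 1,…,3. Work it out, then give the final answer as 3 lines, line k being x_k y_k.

12901780 722361
332911854336799 18639485405160
8590311008090840302660 480965080021169647239

[17; 1,6,5,1,4,…,6,1,34] for √319; ℓ=14 ⇒ convergent index 13
i=0: a=17 ⇒ p=17, q=1
…
i=4: a=1 ⇒ p=768, q=43
…
i=6: a=3 ⇒ p=11913, q=667
i=7: a=1 ⇒ p=15628, q=875
i=8: a=3 ⇒ p=58797, q=3292
…
i=11: a=5 ⇒ p=1798881, q=100718
i=12: a=6 ⇒ p=11102899, q=621643
i=13: a=1 ⇒ p=12901780, q=722361
fundamental: x₁=12901780, y₁=722361  (since 166455927168400 − 319·521805414321 = 1)
n=2: (12901780,722361)∘(12901780,722361) = (12901780·12901780+319·722361·722361, 12901780·722361+722361·12901780) = (332911854336799,18639485405160)
n=3: (332911854336799,18639485405160)∘(12901780,722361) = (12901780·332911854336799+319·722361·18639485405160, 12901780·18639485405160+722361·332911854336799) = (8590311008090840302660,480965080021169647239)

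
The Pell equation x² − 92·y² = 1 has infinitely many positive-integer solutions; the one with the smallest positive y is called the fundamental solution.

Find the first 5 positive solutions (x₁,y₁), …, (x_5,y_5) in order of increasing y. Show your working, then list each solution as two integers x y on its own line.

√92 = [9; 1,1,2,4,2,1,1,18, …], period ℓ=8 (even) → k=7
i=0: a=9 ⇒ p=9, q=1
i=1: a=1 ⇒ p=10, q=1
…
i=5: a=2 ⇒ p=470, q=49
i=6: a=1 ⇒ p=681, q=71
i=7: a=1 ⇒ p=1151, q=120
→ (1151, 120).  Check: 1151²=1324801, 92·120²=1324800, difference 1.
k=2:  x_2 = 1151·1151+92·120·120 = 2649601,  y_2 = 1151·120+120·1151 = 276240
k=3:  x_3 = 1151·2649601+92·120·276240 = 6099380351,  y_3 = 1151·276240+120·2649601 = 635904360
k=4:  x_4 = 1151·6099380351+92·120·635904360 = 14040770918401,  y_4 = 1151·635904360+120·6099380351 = 1463851560480
k=5:  x_5 = 1151·14040770918401+92·120·1463851560480 = 32321848554778751,  y_5 = 1151·1463851560480+120·14040770918401 = 3369785656320600

1151 120
2649601 276240
6099380351 635904360
14040770918401 1463851560480
32321848554778751 3369785656320600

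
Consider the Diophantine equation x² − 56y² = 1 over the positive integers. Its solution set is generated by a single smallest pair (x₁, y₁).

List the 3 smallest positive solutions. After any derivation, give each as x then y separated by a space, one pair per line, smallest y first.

[7; 2,14] for √56; ℓ=2 ⇒ convergent index 1
step 0: (7, 1)  from 7·(1,0) + (0,1)
step 1: (15, 2)  from 2·(7,1) + (1,0)
→ (15, 2).  Check: 15²=225, 56·2²=224, difference 1.
(x_2, y_2) = (15·15 + 56·2·2, 15·2 + 2·15) = (449, 60)
(x_3, y_3) = (15·449 + 56·2·60, 15·60 + 2·449) = (13455, 1798)

15 2
449 60
13455 1798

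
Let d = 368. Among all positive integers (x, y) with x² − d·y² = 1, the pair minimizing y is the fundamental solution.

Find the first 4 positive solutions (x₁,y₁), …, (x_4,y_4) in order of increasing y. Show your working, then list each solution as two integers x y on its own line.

1151 60
2649601 138120
6099380351 317952180
14040770918401 731925780240

√368 → a₀=19, period (5,2,5,38); ℓ=4 even so k=3
i=0: a=19 ⇒ p=19, q=1
i=1: a=5 ⇒ p=96, q=5
i=2: a=2 ⇒ p=211, q=11
i=3: a=5 ⇒ p=1151, q=60
fundamental: x₁=1151, y₁=60  (since 1324801 − 368·3600 = 1)
(x_2, y_2) = (1151·1151 + 368·60·60, 1151·60 + 60·1151) = (2649601, 138120)
(x_3, y_3) = (1151·2649601 + 368·60·138120, 1151·138120 + 60·2649601) = (6099380351, 317952180)
(x_4, y_4) = (1151·6099380351 + 368·60·317952180, 1151·317952180 + 60·6099380351) = (14040770918401, 731925780240)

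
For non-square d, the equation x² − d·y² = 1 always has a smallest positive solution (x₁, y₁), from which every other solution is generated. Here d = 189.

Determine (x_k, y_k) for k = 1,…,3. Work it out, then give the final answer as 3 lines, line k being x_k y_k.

55 4
6049 440
665335 48396

[13; 1,2,1,26] for √189; ℓ=4 ⇒ convergent index 3
k=0  a_k=13  p_k/q_k = 13/1
k=1  a_k=1  p_k/q_k = 14/1
k=2  a_k=2  p_k/q_k = 41/3
k=3  a_k=1  p_k/q_k = 55/4
fundamental: x₁=55, y₁=4  (since 3025 − 189·16 = 1)
k=2:  x_2 = 55·55+189·4·4 = 6049,  y_2 = 55·4+4·55 = 440
k=3:  x_3 = 55·6049+189·4·440 = 665335,  y_3 = 55·440+4·6049 = 48396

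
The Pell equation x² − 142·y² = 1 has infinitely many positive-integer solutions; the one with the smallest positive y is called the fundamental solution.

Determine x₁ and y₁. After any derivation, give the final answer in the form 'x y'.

d=142: √d = [11; 1,10,1,22] (ℓ=4, even), read p_3/q_3
k=0  a_k=11  p_k/q_k = 11/1
k=1  a_k=1  p_k/q_k = 12/1
k=2  a_k=10  p_k/q_k = 131/11
k=3  a_k=1  p_k/q_k = 143/12
(x₁, y₁) = (143, 12);  143² − 142·12² = 1 ✓

143 12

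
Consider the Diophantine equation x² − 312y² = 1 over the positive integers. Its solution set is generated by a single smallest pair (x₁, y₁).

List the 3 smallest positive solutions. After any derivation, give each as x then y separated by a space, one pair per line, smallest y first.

√312 = [17; 1,1,1,34, …], period ℓ=4 (even) → k=3
step 0: (17, 1)  from 17·(1,0) + (0,1)
…
step 2: (35, 2)  from 1·(18,1) + (17,1)
step 3: (53, 3)  from 1·(35,2) + (18,1)
(x₁, y₁) = (53, 3);  53² − 312·3² = 1 ✓
k=2:  x_2 = 53·53+312·3·3 = 5617,  y_2 = 53·3+3·53 = 318
k=3:  x_3 = 53·5617+312·3·318 = 595349,  y_3 = 53·318+3·5617 = 33705

53 3
5617 318
595349 33705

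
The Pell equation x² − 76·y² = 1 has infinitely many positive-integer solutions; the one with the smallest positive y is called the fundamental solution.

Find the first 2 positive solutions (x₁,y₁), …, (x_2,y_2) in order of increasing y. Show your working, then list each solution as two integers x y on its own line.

57799 6630
6681448801 766414740

[8; 1,2,1,1,5,4,5,1,1,2,1,16] for √76; ℓ=12 ⇒ convergent index 11
i=0: a=8 ⇒ p=8, q=1
…
i=3: a=1 ⇒ p=35, q=4
…
i=6: a=4 ⇒ p=1421, q=163
i=7: a=5 ⇒ p=7445, q=854
i=8: a=1 ⇒ p=8866, q=1017
…
i=10: a=2 ⇒ p=41488, q=4759
i=11: a=1 ⇒ p=57799, q=6630
(x₁, y₁) = (57799, 6630);  57799² − 76·6630² = 1 ✓
(x_2, y_2) = (57799·57799 + 76·6630·6630, 57799·6630 + 6630·57799) = (6681448801, 766414740)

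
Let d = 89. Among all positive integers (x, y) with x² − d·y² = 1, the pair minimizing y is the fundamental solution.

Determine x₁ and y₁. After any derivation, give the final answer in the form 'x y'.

500001 53000

√89 = [9; 2,3,3,2,18, …], period ℓ=5 (odd) → k=9
i=0: a=9 ⇒ p=9, q=1
i=1: a=2 ⇒ p=19, q=2
i=2: a=3 ⇒ p=66, q=7
i=3: a=3 ⇒ p=217, q=23
i=4: a=2 ⇒ p=500, q=53
i=5: a=18 ⇒ p=9217, q=977
…
i=7: a=3 ⇒ p=66019, q=6998
i=8: a=3 ⇒ p=216991, q=23001
i=9: a=2 ⇒ p=500001, q=53000
(x₁, y₁) = (500001, 53000);  500001² − 89·53000² = 1 ✓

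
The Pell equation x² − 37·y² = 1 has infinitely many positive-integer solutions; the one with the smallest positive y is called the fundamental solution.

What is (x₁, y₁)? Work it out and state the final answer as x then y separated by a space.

73 12

√37 = [6; 12, …], period ℓ=1 (odd) → k=1
step 0: (6, 1)  from 6·(1,0) + (0,1)
step 1: (73, 12)  from 12·(6,1) + (1,0)
fundamental: x₁=73, y₁=12  (since 5329 − 37·144 = 1)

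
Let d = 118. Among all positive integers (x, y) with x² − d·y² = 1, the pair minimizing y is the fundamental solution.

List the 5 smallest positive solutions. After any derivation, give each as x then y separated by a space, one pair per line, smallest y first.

306917 28254
188396089777 17343265836
115643925371868101 10645886241146970
70986173286526887819457 6534806934930865917144
43573726693046301732396700037 4011286680085707263143023126

[10; 1,6,3,2,10,2,3,6,1,20] for √118; ℓ=10 ⇒ convergent index 9
a_0=10:  p_0=10·1+0=10,  q_0=10·0+1=1
a_1=1:  p_1=1·10+1=11,  q_1=1·1+0=1
a_2=6:  p_2=6·11+10=76,  q_2=6·1+1=7
…
a_5=10:  p_5=10·554+239=5779,  q_5=10·51+22=532
a_6=2:  p_6=2·5779+554=12112,  q_6=2·532+51=1115
…
a_8=6:  p_8=6·42115+12112=264802,  q_8=6·3877+1115=24377
a_9=1:  p_9=1·264802+42115=306917,  q_9=1·24377+3877=28254
→ (306917, 28254).  Check: 306917²=94198044889, 118·28254²=94198044888, difference 1.
(306917+28254√118)^2 = 188396089777 + 17343265836√118
(306917+28254√118)^3 = 115643925371868101 + 10645886241146970√118
(306917+28254√118)^4 = 70986173286526887819457 + 6534806934930865917144√118
(306917+28254√118)^5 = 43573726693046301732396700037 + 4011286680085707263143023126√118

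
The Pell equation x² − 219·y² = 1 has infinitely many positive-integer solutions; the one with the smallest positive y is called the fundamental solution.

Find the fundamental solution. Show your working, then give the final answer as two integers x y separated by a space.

74 5

√219 = [14; 1,3,1,28, …], period ℓ=4 (even) → k=3
i=0: a=14 ⇒ p=14, q=1
i=1: a=1 ⇒ p=15, q=1
i=2: a=3 ⇒ p=59, q=4
i=3: a=1 ⇒ p=74, q=5
fundamental: x₁=74, y₁=5  (since 5476 − 219·25 = 1)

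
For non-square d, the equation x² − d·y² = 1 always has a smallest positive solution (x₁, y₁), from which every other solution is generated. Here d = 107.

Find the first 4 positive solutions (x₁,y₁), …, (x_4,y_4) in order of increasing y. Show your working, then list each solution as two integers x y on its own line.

√107 = [10; 2,1,9,1,2,20, …], period ℓ=6 (even) → k=5
step 0: (10, 1)  from 10·(1,0) + (0,1)
…
step 4: (331, 32)  from 1·(300,29) + (31,3)
step 5: (962, 93)  from 2·(331,32) + (300,29)
→ (962, 93).  Check: 962²=925444, 107·93²=925443, difference 1.
(x_2, y_2) = (962·962 + 107·93·93, 962·93 + 93·962) = (1850887, 178932)
(x_3, y_3) = (962·1850887 + 107·93·178932, 962·178932 + 93·1850887) = (3561105626, 344265075)
(x_4, y_4) = (962·3561105626 + 107·93·344265075, 962·344265075 + 93·3561105626) = (6851565373537, 662365825368)

962 93
1850887 178932
3561105626 344265075
6851565373537 662365825368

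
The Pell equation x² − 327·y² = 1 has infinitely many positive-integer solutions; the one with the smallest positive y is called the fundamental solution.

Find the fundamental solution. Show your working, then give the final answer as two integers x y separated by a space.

√327 = [18; 12,36, …], period ℓ=2 (even) → k=1
a_0=18:  p_0=18·1+0=18,  q_0=18·0+1=1
a_1=12:  p_1=12·18+1=217,  q_1=12·1+0=12
fundamental: x₁=217, y₁=12  (since 47089 − 327·144 = 1)

217 12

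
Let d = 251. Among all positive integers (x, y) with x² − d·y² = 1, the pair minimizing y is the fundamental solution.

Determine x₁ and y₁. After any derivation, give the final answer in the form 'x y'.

3674890 231957

√251 → a₀=15, period (1,5,2,1,2,…,5,1,30); ℓ=14 even so k=13
a_0=15:  p_0=15·1+0=15,  q_0=15·0+1=1
…
a_2=5:  p_2=5·16+15=95,  q_2=5·1+1=6
a_3=2:  p_3=2·95+16=206,  q_3=2·6+1=13
a_4=1:  p_4=1·206+95=301,  q_4=1·13+6=19
a_5=2:  p_5=2·301+206=808,  q_5=2·19+13=51
a_6=2:  p_6=2·808+301=1917,  q_6=2·51+19=121
a_7=15:  p_7=15·1917+808=29563,  q_7=15·121+51=1866
a_8=2:  p_8=2·29563+1917=61043,  q_8=2·1866+121=3853
…
a_10=1:  p_10=1·151649+61043=212692,  q_10=1·9572+3853=13425
a_11=2:  p_11=2·212692+151649=577033,  q_11=2·13425+9572=36422
a_12=5:  p_12=5·577033+212692=3097857,  q_12=5·36422+13425=195535
a_13=1:  p_13=1·3097857+577033=3674890,  q_13=1·195535+36422=231957
fundamental: x₁=3674890, y₁=231957  (since 13504816512100 − 251·53804049849 = 1)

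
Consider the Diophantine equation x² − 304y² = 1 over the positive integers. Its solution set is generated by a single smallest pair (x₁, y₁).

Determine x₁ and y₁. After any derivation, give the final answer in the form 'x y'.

√304 → a₀=17, period (2,3,2,1,1,1,1,1,2,3,2,34); ℓ=12 even so k=11
k=0  a_k=17  p_k/q_k = 17/1
…
k=2  a_k=3  p_k/q_k = 122/7
k=3  a_k=2  p_k/q_k = 279/16
…
k=5  a_k=1  p_k/q_k = 680/39
k=6  a_k=1  p_k/q_k = 1081/62
…
k=8  a_k=1  p_k/q_k = 2842/163
k=9  a_k=2  p_k/q_k = 7445/427
k=10  a_k=3  p_k/q_k = 25177/1444
k=11  a_k=2  p_k/q_k = 57799/3315
(x₁, y₁) = (57799, 3315);  57799² − 304·3315² = 1 ✓

57799 3315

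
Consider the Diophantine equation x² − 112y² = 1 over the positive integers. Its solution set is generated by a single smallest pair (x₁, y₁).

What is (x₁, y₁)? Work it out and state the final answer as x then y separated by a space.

127 12

d=112: √d = [10; 1,1,2,1,1,20] (ℓ=6, even), read p_5/q_5
k=0  a_k=10  p_k/q_k = 10/1
k=1  a_k=1  p_k/q_k = 11/1
…
k=4  a_k=1  p_k/q_k = 74/7
k=5  a_k=1  p_k/q_k = 127/12
(x₁, y₁) = (127, 12);  127² − 112·12² = 1 ✓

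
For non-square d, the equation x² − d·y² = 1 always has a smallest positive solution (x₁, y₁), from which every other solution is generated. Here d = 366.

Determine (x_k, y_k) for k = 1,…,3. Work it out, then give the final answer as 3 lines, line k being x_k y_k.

907925 47458
1648655611249 86176609300
2993711291685588725 156483795997357542

√366 → a₀=19, period (7,1,1,1,2,12,2,1,1,1,7,38); ℓ=12 even so k=11
step 0: (19, 1)  from 19·(1,0) + (0,1)
step 1: (134, 7)  from 7·(19,1) + (1,0)
step 2: (153, 8)  from 1·(134,7) + (19,1)
…
step 4: (440, 23)  from 1·(287,15) + (153,8)
step 5: (1167, 61)  from 2·(440,23) + (287,15)
step 6: (14444, 755)  from 12·(1167,61) + (440,23)
step 7: (30055, 1571)  from 2·(14444,755) + (1167,61)
step 8: (44499, 2326)  from 1·(30055,1571) + (14444,755)
step 9: (74554, 3897)  from 1·(44499,2326) + (30055,1571)
step 10: (119053, 6223)  from 1·(74554,3897) + (44499,2326)
step 11: (907925, 47458)  from 7·(119053,6223) + (74554,3897)
fundamental: x₁=907925, y₁=47458  (since 824327805625 − 366·2252261764 = 1)
n=2: (907925,47458)∘(907925,47458) = (907925·907925+366·47458·47458, 907925·47458+47458·907925) = (1648655611249,86176609300)
n=3: (1648655611249,86176609300)∘(907925,47458) = (907925·1648655611249+366·47458·86176609300, 907925·86176609300+47458·1648655611249) = (2993711291685588725,156483795997357542)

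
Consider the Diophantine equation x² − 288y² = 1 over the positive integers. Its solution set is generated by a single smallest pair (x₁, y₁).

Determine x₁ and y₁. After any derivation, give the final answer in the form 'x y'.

d=288: √d = [16; 1,32] (ℓ=2, even), read p_1/q_1
k=0  a_k=16  p_k/q_k = 16/1
k=1  a_k=1  p_k/q_k = 17/1
(x₁, y₁) = (17, 1);  17² − 288·1² = 1 ✓

17 1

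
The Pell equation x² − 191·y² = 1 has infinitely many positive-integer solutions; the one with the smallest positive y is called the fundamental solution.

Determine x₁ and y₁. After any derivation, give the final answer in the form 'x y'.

8994000 650783

[13; 1,4,1,1,3,…,4,1,26] for √191; ℓ=16 ⇒ convergent index 15
step 0: (13, 1)  from 13·(1,0) + (0,1)
…
step 4: (152, 11)  from 1·(83,6) + (69,5)
step 5: (539, 39)  from 3·(152,11) + (83,6)
…
step 7: (2999, 217)  from 2·(1230,89) + (539,39)
…
step 9: (83433, 6037)  from 2·(40217,2910) + (2999,217)
…
step 12: (911765, 65973)  from 1·(704682,50989) + (207083,14984)
step 13: (1616447, 116962)  from 1·(911765,65973) + (704682,50989)
step 14: (7377553, 533821)  from 4·(1616447,116962) + (911765,65973)
step 15: (8994000, 650783)  from 1·(7377553,533821) + (1616447,116962)
(x₁, y₁) = (8994000, 650783);  8994000² − 191·650783² = 1 ✓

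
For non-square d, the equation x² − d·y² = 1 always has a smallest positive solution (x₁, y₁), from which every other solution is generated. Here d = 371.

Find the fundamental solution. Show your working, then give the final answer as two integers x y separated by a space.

d=371: √d = [19; 3,1,4,1,3,38] (ℓ=6, even), read p_5/q_5
i=0: a=19 ⇒ p=19, q=1
…
i=2: a=1 ⇒ p=77, q=4
i=3: a=4 ⇒ p=366, q=19
i=4: a=1 ⇒ p=443, q=23
i=5: a=3 ⇒ p=1695, q=88
→ (1695, 88).  Check: 1695²=2873025, 371·88²=2873024, difference 1.

1695 88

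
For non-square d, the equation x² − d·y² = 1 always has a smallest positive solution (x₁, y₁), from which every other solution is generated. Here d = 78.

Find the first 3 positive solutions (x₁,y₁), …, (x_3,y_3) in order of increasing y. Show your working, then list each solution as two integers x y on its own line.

√78 → a₀=8, period (1,4,1,16); ℓ=4 even so k=3
k=0  a_k=8  p_k/q_k = 8/1
…
k=2  a_k=4  p_k/q_k = 44/5
k=3  a_k=1  p_k/q_k = 53/6
fundamental: x₁=53, y₁=6  (since 2809 − 78·36 = 1)
n=2: (53,6)∘(53,6) = (53·53+78·6·6, 53·6+6·53) = (5617,636)
n=3: (5617,636)∘(53,6) = (53·5617+78·6·636, 53·636+6·5617) = (595349,67410)

53 6
5617 636
595349 67410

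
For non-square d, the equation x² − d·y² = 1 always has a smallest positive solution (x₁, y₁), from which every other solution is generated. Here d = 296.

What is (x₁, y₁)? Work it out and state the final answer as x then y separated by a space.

[17; 4,1,7,1,4,34] for √296; ℓ=6 ⇒ convergent index 5
a_0=17:  p_0=17·1+0=17,  q_0=17·0+1=1
…
a_4=1:  p_4=1·671+86=757,  q_4=1·39+5=44
a_5=4:  p_5=4·757+671=3699,  q_5=4·44+39=215
(x₁, y₁) = (3699, 215);  3699² − 296·215² = 1 ✓

3699 215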